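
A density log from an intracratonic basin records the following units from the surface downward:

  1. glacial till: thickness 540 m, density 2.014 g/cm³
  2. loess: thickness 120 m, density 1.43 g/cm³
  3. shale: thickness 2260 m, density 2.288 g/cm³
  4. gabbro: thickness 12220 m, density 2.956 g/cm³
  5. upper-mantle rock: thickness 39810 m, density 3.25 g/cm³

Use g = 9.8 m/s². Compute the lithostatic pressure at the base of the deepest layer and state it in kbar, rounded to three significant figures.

16.8 kbar

glacial till: 2014 kg/m³ × 9.8 m/s² × 540 m = 1.066×10^7 Pa = 0.1066 kbar
loess: 1430 kg/m³ × 9.8 m/s² × 120 m = 1.682×10^6 Pa = 0.01682 kbar
shale: 2288 kg/m³ × 9.8 m/s² × 2260 m = 5.067×10^7 Pa = 0.5067 kbar
gabbro: 2956 kg/m³ × 9.8 m/s² × 12220 m = 3.540×10^8 Pa = 3.540 kbar
upper-mantle rock: 3250 kg/m³ × 9.8 m/s² × 39810 m = 1.268×10^9 Pa = 12.68 kbar
Total = 0.1066 + 0.01682 + 0.5067 + 3.540 + 12.68 = 16.850 kbar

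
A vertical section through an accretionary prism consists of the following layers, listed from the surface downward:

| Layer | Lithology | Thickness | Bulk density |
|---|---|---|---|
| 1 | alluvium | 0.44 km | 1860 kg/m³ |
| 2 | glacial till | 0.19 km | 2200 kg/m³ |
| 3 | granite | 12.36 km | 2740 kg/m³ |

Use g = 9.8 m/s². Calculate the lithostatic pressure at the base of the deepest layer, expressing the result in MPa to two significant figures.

340 MPa

alluvium: 1860 kg/m³ × 9.8 m/s² × 440 m = 8.020×10^6 Pa = 8.020 MPa
glacial till: 2200 kg/m³ × 9.8 m/s² × 190 m = 4.096×10^6 Pa = 4.096 MPa
granite: 2740 kg/m³ × 9.8 m/s² × 12360 m = 3.319×10^8 Pa = 331.9 MPa
Total = 8.020 + 4.096 + 331.9 = 344.01 MPa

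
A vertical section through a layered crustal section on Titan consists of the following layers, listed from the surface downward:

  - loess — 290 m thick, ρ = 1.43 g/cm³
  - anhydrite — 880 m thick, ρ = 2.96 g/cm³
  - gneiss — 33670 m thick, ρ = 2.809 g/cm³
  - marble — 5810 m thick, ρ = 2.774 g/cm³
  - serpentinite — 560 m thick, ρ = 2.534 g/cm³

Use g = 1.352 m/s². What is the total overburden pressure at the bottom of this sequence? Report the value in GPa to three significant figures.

loess: 1430 kg/m³ × 1.352 m/s² × 290 m = 5.607×10^5 Pa = 5.607×10^-4 GPa
anhydrite: 2960 kg/m³ × 1.352 m/s² × 880 m = 3.522×10^6 Pa = 3.522×10^-3 GPa
gneiss: 2809 kg/m³ × 1.352 m/s² × 33670 m = 1.279×10^8 Pa = 0.1279 GPa
marble: 2774 kg/m³ × 1.352 m/s² × 5810 m = 2.179×10^7 Pa = 0.02179 GPa
serpentinite: 2534 kg/m³ × 1.352 m/s² × 560 m = 1.919×10^6 Pa = 1.919×10^-3 GPa
Total = 5.607×10^-4 + 3.522×10^-3 + 0.1279 + 0.02179 + 1.919×10^-3 = 0.15566 GPa

0.156 GPa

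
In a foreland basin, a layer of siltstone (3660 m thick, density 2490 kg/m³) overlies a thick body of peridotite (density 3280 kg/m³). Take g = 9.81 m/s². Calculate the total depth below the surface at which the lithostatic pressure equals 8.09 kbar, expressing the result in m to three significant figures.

Pressure at base of upper layers: 2490×9.81×3660 = 8.940×10^7 Pa = 0.8940 kbar
Remaining pressure to be supplied by peridotite: 8.090×10^8 − 8.940×10^7 = 7.196×10^8 Pa
Additional depth in peridotite = 7.196×10^8 Pa / (3280 kg/m³ × 9.81 m/s²) = 22364 m
Total depth = 3660 m + 22364 m = 26024 m

26000 m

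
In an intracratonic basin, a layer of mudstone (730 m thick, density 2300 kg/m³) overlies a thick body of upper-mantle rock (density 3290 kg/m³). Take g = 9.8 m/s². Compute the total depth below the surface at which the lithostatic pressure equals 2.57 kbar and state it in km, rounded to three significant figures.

8.19 km

Pressure at base of upper layers: 2300×9.8×730 = 1.645×10^7 Pa = 0.1645 kbar
Remaining pressure to be supplied by upper-mantle rock: 2.570×10^8 − 1.645×10^7 = 2.405×10^8 Pa
Additional depth in upper-mantle rock = 2.405×10^8 Pa / (3290 kg/m³ × 9.8 m/s²) = 7460.6 m
Total depth = 730 m + 7460.6 m = 8190.6 m
= 8.1906 km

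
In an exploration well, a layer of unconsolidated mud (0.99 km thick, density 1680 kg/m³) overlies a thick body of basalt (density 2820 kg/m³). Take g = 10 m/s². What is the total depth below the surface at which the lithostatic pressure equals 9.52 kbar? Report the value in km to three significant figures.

Pressure at base of upper layers: 1680×10×990 = 1.663×10^7 Pa = 0.1663 kbar
Remaining pressure to be supplied by basalt: 9.520×10^8 − 1.663×10^7 = 9.354×10^8 Pa
Additional depth in basalt = 9.354×10^8 Pa / (2820 kg/m³ × 10 m/s²) = 33169 m
Total depth = 990 m + 33169 m = 34159 m
= 34.159 km

34.2 km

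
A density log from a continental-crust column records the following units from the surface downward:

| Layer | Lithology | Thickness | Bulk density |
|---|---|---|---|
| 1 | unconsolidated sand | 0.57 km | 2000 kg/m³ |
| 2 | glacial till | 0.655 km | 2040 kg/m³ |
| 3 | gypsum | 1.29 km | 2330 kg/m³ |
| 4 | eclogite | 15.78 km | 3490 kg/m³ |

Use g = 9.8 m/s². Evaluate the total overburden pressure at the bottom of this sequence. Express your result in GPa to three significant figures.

unconsolidated sand: 2000 kg/m³ × 9.8 m/s² × 570 m = 1.117×10^7 Pa = 0.01117 GPa
glacial till: 2040 kg/m³ × 9.8 m/s² × 655 m = 1.309×10^7 Pa = 0.01309 GPa
gypsum: 2330 kg/m³ × 9.8 m/s² × 1290 m = 2.946×10^7 Pa = 0.02946 GPa
eclogite: 3490 kg/m³ × 9.8 m/s² × 15780 m = 5.397×10^8 Pa = 0.5397 GPa
Total = 0.01117 + 0.01309 + 0.02946 + 0.5397 = 0.59343 GPa

0.593 GPa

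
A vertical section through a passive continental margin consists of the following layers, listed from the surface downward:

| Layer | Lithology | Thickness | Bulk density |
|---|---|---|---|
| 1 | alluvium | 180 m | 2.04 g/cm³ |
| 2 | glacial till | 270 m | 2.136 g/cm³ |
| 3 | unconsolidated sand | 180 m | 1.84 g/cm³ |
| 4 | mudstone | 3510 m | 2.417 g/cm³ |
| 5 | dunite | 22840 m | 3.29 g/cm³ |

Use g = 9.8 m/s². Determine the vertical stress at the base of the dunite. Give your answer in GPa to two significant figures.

alluvium: 2040 kg/m³ × 9.8 m/s² × 180 m = 3.599×10^6 Pa = 3.599×10^-3 GPa
glacial till: 2136 kg/m³ × 9.8 m/s² × 270 m = 5.652×10^6 Pa = 5.652×10^-3 GPa
unconsolidated sand: 1840 kg/m³ × 9.8 m/s² × 180 m = 3.246×10^6 Pa = 3.246×10^-3 GPa
mudstone: 2417 kg/m³ × 9.8 m/s² × 3510 m = 8.314×10^7 Pa = 0.08314 GPa
dunite: 3290 kg/m³ × 9.8 m/s² × 22840 m = 7.364×10^8 Pa = 0.7364 GPa
Total = 3.599×10^-3 + 5.652×10^-3 + 3.246×10^-3 + 0.08314 + 0.7364 = 0.83204 GPa

0.83 GPa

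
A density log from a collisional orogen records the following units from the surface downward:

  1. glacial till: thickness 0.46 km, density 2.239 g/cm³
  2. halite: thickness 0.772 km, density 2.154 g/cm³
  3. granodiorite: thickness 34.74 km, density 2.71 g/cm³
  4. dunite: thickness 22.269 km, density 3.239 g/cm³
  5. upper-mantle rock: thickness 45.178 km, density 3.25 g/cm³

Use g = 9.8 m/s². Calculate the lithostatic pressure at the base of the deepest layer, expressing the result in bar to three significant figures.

30900 bar

glacial till: 2239 kg/m³ × 9.8 m/s² × 460 m = 1.009×10^7 Pa = 100.9 bar
halite: 2154 kg/m³ × 9.8 m/s² × 772 m = 1.630×10^7 Pa = 163.0 bar
granodiorite: 2710 kg/m³ × 9.8 m/s² × 34740 m = 9.226×10^8 Pa = 9226 bar
dunite: 3239 kg/m³ × 9.8 m/s² × 22269 m = 7.069×10^8 Pa = 7069 bar
upper-mantle rock: 3250 kg/m³ × 9.8 m/s² × 45178 m = 1.439×10^9 Pa = 14389 bar
Total = 100.9 + 163.0 + 9226 + 7069 + 14389 = 30948 bar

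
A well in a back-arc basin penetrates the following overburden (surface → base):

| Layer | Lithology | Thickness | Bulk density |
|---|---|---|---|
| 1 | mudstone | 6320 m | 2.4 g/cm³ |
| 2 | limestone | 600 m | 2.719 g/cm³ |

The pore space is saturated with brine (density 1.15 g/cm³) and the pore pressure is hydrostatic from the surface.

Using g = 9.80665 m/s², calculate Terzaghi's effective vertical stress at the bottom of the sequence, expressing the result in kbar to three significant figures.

Overburden (lithostatic) stress σ_v:
mudstone: 2400 kg/m³ × 9.80665 m/s² × 6320 m = 1.487×10^8 Pa = 148.7 MPa
limestone: 2719 kg/m³ × 9.80665 m/s² × 600 m = 1.600×10^7 Pa = 16.00 MPa
Total = 148.7 + 16.00 = 164.75 MPa
Pore pressure P_p = 1150 kg/m³ × 9.80665 m/s² × 6920 m = 7.804×10^7 Pa = 78.04 MPa
Effective stress σ' = σ_v − P_p = 164.7 − 78.04 = 86.705 MPa = 0.86705 kbar

0.867 kbar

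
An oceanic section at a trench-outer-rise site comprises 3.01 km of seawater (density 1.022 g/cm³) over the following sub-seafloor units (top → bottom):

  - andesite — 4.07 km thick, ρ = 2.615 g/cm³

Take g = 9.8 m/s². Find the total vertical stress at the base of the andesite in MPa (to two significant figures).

seawater: 1022 kg/m³ × 9.8 m/s² × 3010 m = 3.015×10^7 Pa = 30.15 MPa
andesite: 2615 kg/m³ × 9.8 m/s² × 4070 m = 1.043×10^8 Pa = 104.3 MPa
Total = 30.15 + 104.3 = 134.45 MPa

130 MPa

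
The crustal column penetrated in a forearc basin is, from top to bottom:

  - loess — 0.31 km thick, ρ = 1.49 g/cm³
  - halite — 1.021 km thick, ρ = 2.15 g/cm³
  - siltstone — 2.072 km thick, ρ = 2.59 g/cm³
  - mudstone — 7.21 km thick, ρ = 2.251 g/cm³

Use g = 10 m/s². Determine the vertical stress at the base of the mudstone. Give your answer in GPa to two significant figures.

loess: 1490 kg/m³ × 10 m/s² × 310 m = 4.619×10^6 Pa = 4.619×10^-3 GPa
halite: 2150 kg/m³ × 10 m/s² × 1021 m = 2.195×10^7 Pa = 0.02195 GPa
siltstone: 2590 kg/m³ × 10 m/s² × 2072 m = 5.366×10^7 Pa = 0.05366 GPa
mudstone: 2251 kg/m³ × 10 m/s² × 7210 m = 1.623×10^8 Pa = 0.1623 GPa
Total = 4.619×10^-3 + 0.02195 + 0.05366 + 0.1623 = 0.24253 GPa

0.24 GPa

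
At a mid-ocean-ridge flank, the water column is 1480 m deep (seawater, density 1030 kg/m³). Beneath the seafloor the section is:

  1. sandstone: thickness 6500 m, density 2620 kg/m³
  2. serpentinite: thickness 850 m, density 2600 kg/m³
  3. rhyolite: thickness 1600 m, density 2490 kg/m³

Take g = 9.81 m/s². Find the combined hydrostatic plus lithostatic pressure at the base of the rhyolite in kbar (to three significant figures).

seawater: 1030 kg/m³ × 9.81 m/s² × 1480 m = 1.495×10^7 Pa = 0.1495 kbar
sandstone: 2620 kg/m³ × 9.81 m/s² × 6500 m = 1.671×10^8 Pa = 1.671 kbar
serpentinite: 2600 kg/m³ × 9.81 m/s² × 850 m = 2.168×10^7 Pa = 0.2168 kbar
rhyolite: 2490 kg/m³ × 9.81 m/s² × 1600 m = 3.908×10^7 Pa = 0.3908 kbar
Total = 0.1495 + 1.671 + 0.2168 + 0.3908 = 2.4278 kbar

2.43 kbar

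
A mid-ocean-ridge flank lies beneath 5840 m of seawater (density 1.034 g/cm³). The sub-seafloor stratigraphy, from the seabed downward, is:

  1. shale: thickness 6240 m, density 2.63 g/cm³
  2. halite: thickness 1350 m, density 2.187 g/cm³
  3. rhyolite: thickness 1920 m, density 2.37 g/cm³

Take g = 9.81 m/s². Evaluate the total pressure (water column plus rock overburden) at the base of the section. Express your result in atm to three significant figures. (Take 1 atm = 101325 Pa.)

seawater: 1034 kg/m³ × 9.81 m/s² × 5840 m = 5.924×10^7 Pa = 584.6 atm
shale: 2630 kg/m³ × 9.81 m/s² × 6240 m = 1.610×10^8 Pa = 1589 atm
halite: 2187 kg/m³ × 9.81 m/s² × 1350 m = 2.896×10^7 Pa = 285.8 atm
rhyolite: 2370 kg/m³ × 9.81 m/s² × 1920 m = 4.464×10^7 Pa = 440.6 atm
Total = 584.6 + 1589 + 285.8 + 440.6 = 2899.9 atm

2900 atm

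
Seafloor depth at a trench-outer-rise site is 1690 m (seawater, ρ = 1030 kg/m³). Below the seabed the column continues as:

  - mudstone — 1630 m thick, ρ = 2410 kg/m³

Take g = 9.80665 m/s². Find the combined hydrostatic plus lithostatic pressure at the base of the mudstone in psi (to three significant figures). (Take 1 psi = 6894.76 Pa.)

seawater: 1030 kg/m³ × 9.80665 m/s² × 1690 m = 1.707×10^7 Pa = 2476 psi
mudstone: 2410 kg/m³ × 9.80665 m/s² × 1630 m = 3.852×10^7 Pa = 5587 psi
Total = 2476 + 5587 = 8063.2 psi

8060 psi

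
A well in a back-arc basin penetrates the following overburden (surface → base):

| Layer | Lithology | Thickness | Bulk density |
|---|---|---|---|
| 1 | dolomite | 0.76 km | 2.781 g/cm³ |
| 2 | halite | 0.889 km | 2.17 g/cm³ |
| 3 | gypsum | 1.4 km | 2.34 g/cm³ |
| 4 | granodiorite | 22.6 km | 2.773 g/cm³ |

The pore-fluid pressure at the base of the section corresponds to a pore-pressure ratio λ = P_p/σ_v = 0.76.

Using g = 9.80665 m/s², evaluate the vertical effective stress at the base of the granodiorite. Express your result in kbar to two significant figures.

1.6 kbar

Overburden (lithostatic) stress σ_v:
dolomite: 2781 kg/m³ × 9.80665 m/s² × 760 m = 2.073×10^7 Pa = 20.73 MPa
halite: 2170 kg/m³ × 9.80665 m/s² × 889 m = 1.892×10^7 Pa = 18.92 MPa
gypsum: 2340 kg/m³ × 9.80665 m/s² × 1400 m = 3.213×10^7 Pa = 32.13 MPa
granodiorite: 2773 kg/m³ × 9.80665 m/s² × 22600 m = 6.146×10^8 Pa = 614.6 MPa
Total = 20.73 + 18.92 + 32.13 + 614.6 = 686.35 MPa
Pore pressure P_p = λ·σ_v = 0.76 × 686.4 MPa = 521.6 MPa
Effective stress σ' = σ_v − P_p = 686.4 − 521.6 = 164.72 MPa = 1.6472 kbar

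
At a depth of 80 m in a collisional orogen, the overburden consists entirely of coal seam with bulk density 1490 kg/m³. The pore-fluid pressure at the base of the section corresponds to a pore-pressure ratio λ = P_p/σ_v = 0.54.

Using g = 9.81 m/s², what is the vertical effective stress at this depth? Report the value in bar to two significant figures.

5.4 bar

Overburden (lithostatic) stress σ_v:
coal seam: 1490 kg/m³ × 9.81 m/s² × 80 m = 1.169×10^6 Pa = 1.169 MPa
Pore pressure P_p = λ·σ_v = 0.54 × 1.169 MPa = 0.6315 MPa
Effective stress σ' = σ_v − P_p = 1.169 − 0.6315 = 0.53790 MPa = 5.3790 bar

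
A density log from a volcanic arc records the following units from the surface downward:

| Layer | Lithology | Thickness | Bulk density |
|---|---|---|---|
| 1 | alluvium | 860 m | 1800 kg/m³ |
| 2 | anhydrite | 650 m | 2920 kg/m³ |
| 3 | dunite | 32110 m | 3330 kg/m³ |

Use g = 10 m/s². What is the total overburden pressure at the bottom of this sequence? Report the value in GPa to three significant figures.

1.10 GPa

alluvium: 1800 kg/m³ × 10 m/s² × 860 m = 1.548×10^7 Pa = 0.01548 GPa
anhydrite: 2920 kg/m³ × 10 m/s² × 650 m = 1.898×10^7 Pa = 0.01898 GPa
dunite: 3330 kg/m³ × 10 m/s² × 32110 m = 1.069×10^9 Pa = 1.069 GPa
Total = 0.01548 + 0.01898 + 1.069 = 1.1037 GPa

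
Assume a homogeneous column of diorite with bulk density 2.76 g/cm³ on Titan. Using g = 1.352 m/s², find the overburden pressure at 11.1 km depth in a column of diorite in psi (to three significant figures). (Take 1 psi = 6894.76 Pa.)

diorite: 2760 kg/m³ × 1.352 m/s² × 11100 m = 4.142×10^7 Pa = 6007 psi

6010 psi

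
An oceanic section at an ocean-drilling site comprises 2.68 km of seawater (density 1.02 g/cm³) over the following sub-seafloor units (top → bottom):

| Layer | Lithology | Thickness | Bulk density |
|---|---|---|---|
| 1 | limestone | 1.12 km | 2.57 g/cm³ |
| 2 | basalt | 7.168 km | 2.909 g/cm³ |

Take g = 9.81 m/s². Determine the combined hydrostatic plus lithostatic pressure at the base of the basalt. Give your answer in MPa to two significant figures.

260 MPa

seawater: 1020 kg/m³ × 9.81 m/s² × 2680 m = 2.682×10^7 Pa = 26.82 MPa
limestone: 2570 kg/m³ × 9.81 m/s² × 1120 m = 2.824×10^7 Pa = 28.24 MPa
basalt: 2909 kg/m³ × 9.81 m/s² × 7168 m = 2.046×10^8 Pa = 204.6 MPa
Total = 26.82 + 28.24 + 204.6 = 259.61 MPa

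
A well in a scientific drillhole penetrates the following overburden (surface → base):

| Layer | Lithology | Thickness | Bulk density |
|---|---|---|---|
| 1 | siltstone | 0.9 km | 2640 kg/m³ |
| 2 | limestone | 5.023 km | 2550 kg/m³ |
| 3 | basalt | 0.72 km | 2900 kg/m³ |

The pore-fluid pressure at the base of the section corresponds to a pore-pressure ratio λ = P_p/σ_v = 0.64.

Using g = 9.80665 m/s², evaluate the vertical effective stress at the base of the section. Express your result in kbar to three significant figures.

Overburden (lithostatic) stress σ_v:
siltstone: 2640 kg/m³ × 9.80665 m/s² × 900 m = 2.330×10^7 Pa = 23.30 MPa
limestone: 2550 kg/m³ × 9.80665 m/s² × 5023 m = 1.256×10^8 Pa = 125.6 MPa
basalt: 2900 kg/m³ × 9.80665 m/s² × 720 m = 2.048×10^7 Pa = 20.48 MPa
Total = 23.30 + 125.6 + 20.48 = 169.39 MPa
Pore pressure P_p = λ·σ_v = 0.64 × 169.4 MPa = 108.4 MPa
Effective stress σ' = σ_v − P_p = 169.4 − 108.4 = 60.979 MPa = 0.60979 kbar

0.610 kbar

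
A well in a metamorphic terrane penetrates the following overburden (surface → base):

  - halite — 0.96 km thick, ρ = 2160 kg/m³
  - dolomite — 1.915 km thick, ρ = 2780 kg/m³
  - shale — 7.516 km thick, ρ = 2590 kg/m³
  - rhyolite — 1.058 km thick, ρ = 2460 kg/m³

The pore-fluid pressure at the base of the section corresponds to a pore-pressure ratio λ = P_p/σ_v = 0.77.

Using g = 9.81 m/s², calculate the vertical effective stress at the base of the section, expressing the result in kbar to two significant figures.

Overburden (lithostatic) stress σ_v:
halite: 2160 kg/m³ × 9.81 m/s² × 960 m = 2.034×10^7 Pa = 20.34 MPa
dolomite: 2780 kg/m³ × 9.81 m/s² × 1915 m = 5.223×10^7 Pa = 52.23 MPa
shale: 2590 kg/m³ × 9.81 m/s² × 7516 m = 1.910×10^8 Pa = 191.0 MPa
rhyolite: 2460 kg/m³ × 9.81 m/s² × 1058 m = 2.553×10^7 Pa = 25.53 MPa
Total = 20.34 + 52.23 + 191.0 + 25.53 = 289.07 MPa
Pore pressure P_p = λ·σ_v = 0.77 × 289.1 MPa = 222.6 MPa
Effective stress σ' = σ_v − P_p = 289.1 − 222.6 = 66.485 MPa = 0.66485 kbar

0.66 kbar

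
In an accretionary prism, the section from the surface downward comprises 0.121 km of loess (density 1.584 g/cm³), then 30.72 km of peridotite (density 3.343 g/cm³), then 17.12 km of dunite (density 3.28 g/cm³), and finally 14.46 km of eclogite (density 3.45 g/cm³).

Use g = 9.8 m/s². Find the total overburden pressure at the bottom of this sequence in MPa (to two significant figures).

2000 MPa

loess: 1584 kg/m³ × 9.8 m/s² × 121 m = 1.878×10^6 Pa = 1.878 MPa
peridotite: 3343 kg/m³ × 9.8 m/s² × 30720 m = 1.006×10^9 Pa = 1006 MPa
dunite: 3280 kg/m³ × 9.8 m/s² × 17120 m = 5.503×10^8 Pa = 550.3 MPa
eclogite: 3450 kg/m³ × 9.8 m/s² × 14460 m = 4.889×10^8 Pa = 488.9 MPa
Total = 1.878 + 1006 + 550.3 + 488.9 = 2047.5 MPa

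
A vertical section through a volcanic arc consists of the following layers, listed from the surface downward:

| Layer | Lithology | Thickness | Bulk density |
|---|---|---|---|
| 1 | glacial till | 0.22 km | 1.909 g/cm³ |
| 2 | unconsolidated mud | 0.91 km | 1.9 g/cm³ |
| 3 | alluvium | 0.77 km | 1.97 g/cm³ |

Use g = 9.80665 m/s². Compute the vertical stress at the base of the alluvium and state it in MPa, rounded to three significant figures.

36.0 MPa

glacial till: 1909 kg/m³ × 9.80665 m/s² × 220 m = 4.119×10^6 Pa = 4.119 MPa
unconsolidated mud: 1900 kg/m³ × 9.80665 m/s² × 910 m = 1.696×10^7 Pa = 16.96 MPa
alluvium: 1970 kg/m³ × 9.80665 m/s² × 770 m = 1.488×10^7 Pa = 14.88 MPa
Total = 4.119 + 16.96 + 14.88 = 35.950 MPa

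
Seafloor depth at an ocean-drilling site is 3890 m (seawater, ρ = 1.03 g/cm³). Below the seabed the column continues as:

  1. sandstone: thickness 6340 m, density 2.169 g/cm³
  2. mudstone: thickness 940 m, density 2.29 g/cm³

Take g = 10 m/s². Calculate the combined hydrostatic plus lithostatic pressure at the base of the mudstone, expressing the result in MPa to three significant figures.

seawater: 1030 kg/m³ × 10 m/s² × 3890 m = 4.007×10^7 Pa = 40.07 MPa
sandstone: 2169 kg/m³ × 10 m/s² × 6340 m = 1.375×10^8 Pa = 137.5 MPa
mudstone: 2290 kg/m³ × 10 m/s² × 940 m = 2.153×10^7 Pa = 21.53 MPa
Total = 40.07 + 137.5 + 21.53 = 199.11 MPa

199 MPa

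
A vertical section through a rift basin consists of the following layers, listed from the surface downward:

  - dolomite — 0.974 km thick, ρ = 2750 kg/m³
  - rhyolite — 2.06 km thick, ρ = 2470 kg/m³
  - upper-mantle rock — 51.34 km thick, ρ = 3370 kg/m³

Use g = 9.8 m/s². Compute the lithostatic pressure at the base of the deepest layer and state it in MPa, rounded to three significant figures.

1770 MPa

dolomite: 2750 kg/m³ × 9.8 m/s² × 974 m = 2.625×10^7 Pa = 26.25 MPa
rhyolite: 2470 kg/m³ × 9.8 m/s² × 2060 m = 4.986×10^7 Pa = 49.86 MPa
upper-mantle rock: 3370 kg/m³ × 9.8 m/s² × 51340 m = 1.696×10^9 Pa = 1696 MPa
Total = 26.25 + 49.86 + 1696 = 1771.7 MPa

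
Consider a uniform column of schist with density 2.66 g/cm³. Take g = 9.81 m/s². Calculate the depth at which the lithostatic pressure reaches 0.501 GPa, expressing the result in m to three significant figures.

19200 m

h = P/(ρg) = 0.501 GPa / (2660 kg/m³ × 9.81 m/s²) = 5.010×10^8 Pa / 26095 Pa/m = 19199 m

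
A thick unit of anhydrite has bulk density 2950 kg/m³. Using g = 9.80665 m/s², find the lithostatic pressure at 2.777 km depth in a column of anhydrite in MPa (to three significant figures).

anhydrite: 2950 kg/m³ × 9.80665 m/s² × 2777 m = 8.034×10^7 Pa = 80.34 MPa

80.3 MPa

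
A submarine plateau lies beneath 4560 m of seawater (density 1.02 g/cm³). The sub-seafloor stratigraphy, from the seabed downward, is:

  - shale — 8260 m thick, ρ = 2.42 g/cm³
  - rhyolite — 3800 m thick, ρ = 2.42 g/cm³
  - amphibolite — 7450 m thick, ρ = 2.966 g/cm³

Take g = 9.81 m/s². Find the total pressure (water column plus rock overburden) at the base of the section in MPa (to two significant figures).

550 MPa

seawater: 1020 kg/m³ × 9.81 m/s² × 4560 m = 4.563×10^7 Pa = 45.63 MPa
shale: 2420 kg/m³ × 9.81 m/s² × 8260 m = 1.961×10^8 Pa = 196.1 MPa
rhyolite: 2420 kg/m³ × 9.81 m/s² × 3800 m = 9.021×10^7 Pa = 90.21 MPa
amphibolite: 2966 kg/m³ × 9.81 m/s² × 7450 m = 2.168×10^8 Pa = 216.8 MPa
Total = 45.63 + 196.1 + 90.21 + 216.8 = 548.70 MPa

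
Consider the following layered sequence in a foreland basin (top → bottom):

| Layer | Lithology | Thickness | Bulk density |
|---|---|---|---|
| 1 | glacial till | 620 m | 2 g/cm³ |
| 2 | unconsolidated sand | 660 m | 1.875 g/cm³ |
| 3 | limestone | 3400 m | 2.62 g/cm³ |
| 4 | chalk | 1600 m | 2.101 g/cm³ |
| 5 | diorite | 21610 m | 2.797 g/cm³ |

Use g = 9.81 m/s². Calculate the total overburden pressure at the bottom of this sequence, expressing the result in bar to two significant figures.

7400 bar

glacial till: 2000 kg/m³ × 9.81 m/s² × 620 m = 1.216×10^7 Pa = 121.6 bar
unconsolidated sand: 1875 kg/m³ × 9.81 m/s² × 660 m = 1.214×10^7 Pa = 121.4 bar
limestone: 2620 kg/m³ × 9.81 m/s² × 3400 m = 8.739×10^7 Pa = 873.9 bar
chalk: 2101 kg/m³ × 9.81 m/s² × 1600 m = 3.298×10^7 Pa = 329.8 bar
diorite: 2797 kg/m³ × 9.81 m/s² × 21610 m = 5.929×10^8 Pa = 5929 bar
Total = 121.6 + 121.4 + 873.9 + 329.8 + 5929 = 7376.2 bar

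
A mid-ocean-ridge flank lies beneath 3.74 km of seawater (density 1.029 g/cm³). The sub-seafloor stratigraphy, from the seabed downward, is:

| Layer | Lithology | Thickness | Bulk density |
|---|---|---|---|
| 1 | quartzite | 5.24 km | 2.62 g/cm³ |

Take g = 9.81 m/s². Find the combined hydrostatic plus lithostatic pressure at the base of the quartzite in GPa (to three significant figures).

seawater: 1029 kg/m³ × 9.81 m/s² × 3740 m = 3.775×10^7 Pa = 0.03775 GPa
quartzite: 2620 kg/m³ × 9.81 m/s² × 5240 m = 1.347×10^8 Pa = 0.1347 GPa
Total = 0.03775 + 0.1347 = 0.17243 GPa

0.172 GPa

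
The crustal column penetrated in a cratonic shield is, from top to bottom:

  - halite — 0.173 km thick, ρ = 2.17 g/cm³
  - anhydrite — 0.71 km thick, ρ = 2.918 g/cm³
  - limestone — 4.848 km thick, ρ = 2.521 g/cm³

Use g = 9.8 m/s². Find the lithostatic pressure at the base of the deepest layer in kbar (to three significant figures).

halite: 2170 kg/m³ × 9.8 m/s² × 173 m = 3.679×10^6 Pa = 0.03679 kbar
anhydrite: 2918 kg/m³ × 9.8 m/s² × 710 m = 2.030×10^7 Pa = 0.2030 kbar
limestone: 2521 kg/m³ × 9.8 m/s² × 4848 m = 1.198×10^8 Pa = 1.198 kbar
Total = 0.03679 + 0.2030 + 1.198 = 1.4376 kbar

1.44 kbar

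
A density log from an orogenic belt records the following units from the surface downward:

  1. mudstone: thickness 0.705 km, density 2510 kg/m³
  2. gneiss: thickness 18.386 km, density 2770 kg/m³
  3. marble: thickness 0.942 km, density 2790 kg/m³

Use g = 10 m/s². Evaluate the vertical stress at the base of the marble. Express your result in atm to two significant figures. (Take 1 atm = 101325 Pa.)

5500 atm

mudstone: 2510 kg/m³ × 10 m/s² × 705 m = 1.770×10^7 Pa = 174.6 atm
gneiss: 2770 kg/m³ × 10 m/s² × 18386 m = 5.093×10^8 Pa = 5026 atm
marble: 2790 kg/m³ × 10 m/s² × 942 m = 2.628×10^7 Pa = 259.4 atm
Total = 174.6 + 5026 + 259.4 = 5460.3 atm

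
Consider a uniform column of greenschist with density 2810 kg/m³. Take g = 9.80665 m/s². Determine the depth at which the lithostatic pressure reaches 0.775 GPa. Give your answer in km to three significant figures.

28.1 km

h = P/(ρg) = 0.775 GPa / (2810 kg/m³ × 9.80665 m/s²) = 7.750×10^8 Pa / 27557 Pa/m = 28124 m
= 28.124 km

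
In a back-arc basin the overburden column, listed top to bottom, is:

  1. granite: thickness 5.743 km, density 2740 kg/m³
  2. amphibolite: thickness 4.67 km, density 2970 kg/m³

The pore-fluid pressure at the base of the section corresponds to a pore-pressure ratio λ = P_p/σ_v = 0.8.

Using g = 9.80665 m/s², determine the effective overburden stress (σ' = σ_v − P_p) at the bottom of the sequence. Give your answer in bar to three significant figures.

Overburden (lithostatic) stress σ_v:
granite: 2740 kg/m³ × 9.80665 m/s² × 5743 m = 1.543×10^8 Pa = 154.3 MPa
amphibolite: 2970 kg/m³ × 9.80665 m/s² × 4670 m = 1.360×10^8 Pa = 136.0 MPa
Total = 154.3 + 136.0 = 290.33 MPa
Pore pressure P_p = λ·σ_v = 0.8 × 290.3 MPa = 232.3 MPa
Effective stress σ' = σ_v − P_p = 290.3 − 232.3 = 58.067 MPa = 580.67 bar

581 bar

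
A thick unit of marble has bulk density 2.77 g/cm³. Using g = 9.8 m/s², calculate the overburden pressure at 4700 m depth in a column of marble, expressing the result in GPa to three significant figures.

marble: 2770 kg/m³ × 9.8 m/s² × 4700 m = 1.276×10^8 Pa = 0.1276 GPa

0.128 GPa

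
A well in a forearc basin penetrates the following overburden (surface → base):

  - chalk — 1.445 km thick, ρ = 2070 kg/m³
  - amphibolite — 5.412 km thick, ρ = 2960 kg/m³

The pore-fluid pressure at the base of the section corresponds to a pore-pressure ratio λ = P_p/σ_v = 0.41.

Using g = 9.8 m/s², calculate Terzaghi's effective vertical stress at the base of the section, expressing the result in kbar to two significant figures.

1.1 kbar

Overburden (lithostatic) stress σ_v:
chalk: 2070 kg/m³ × 9.8 m/s² × 1445 m = 2.931×10^7 Pa = 29.31 MPa
amphibolite: 2960 kg/m³ × 9.8 m/s² × 5412 m = 1.570×10^8 Pa = 157.0 MPa
Total = 29.31 + 157.0 = 186.30 MPa
Pore pressure P_p = λ·σ_v = 0.41 × 186.3 MPa = 76.38 MPa
Effective stress σ' = σ_v − P_p = 186.3 − 76.38 = 109.92 MPa = 1.0992 kbar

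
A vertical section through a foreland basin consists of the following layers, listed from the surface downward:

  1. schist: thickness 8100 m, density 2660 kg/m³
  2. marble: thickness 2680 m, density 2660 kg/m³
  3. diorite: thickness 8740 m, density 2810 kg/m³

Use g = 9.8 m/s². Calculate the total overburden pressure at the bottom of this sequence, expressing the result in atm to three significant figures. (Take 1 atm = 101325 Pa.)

5150 atm

schist: 2660 kg/m³ × 9.8 m/s² × 8100 m = 2.112×10^8 Pa = 2084 atm
marble: 2660 kg/m³ × 9.8 m/s² × 2680 m = 6.986×10^7 Pa = 689.5 atm
diorite: 2810 kg/m³ × 9.8 m/s² × 8740 m = 2.407×10^8 Pa = 2375 atm
Total = 2084 + 689.5 + 2375 = 5148.7 atm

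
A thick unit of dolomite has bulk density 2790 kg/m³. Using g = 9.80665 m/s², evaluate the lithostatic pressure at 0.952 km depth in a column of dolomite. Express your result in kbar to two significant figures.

dolomite: 2790 kg/m³ × 9.80665 m/s² × 952 m = 2.605×10^7 Pa = 0.2605 kbar

0.26 kbar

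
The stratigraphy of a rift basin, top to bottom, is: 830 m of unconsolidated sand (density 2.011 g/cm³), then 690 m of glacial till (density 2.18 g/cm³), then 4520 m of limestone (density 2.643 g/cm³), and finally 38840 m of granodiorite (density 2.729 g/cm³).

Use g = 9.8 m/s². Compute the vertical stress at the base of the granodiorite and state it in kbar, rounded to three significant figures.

unconsolidated sand: 2011 kg/m³ × 9.8 m/s² × 830 m = 1.636×10^7 Pa = 0.1636 kbar
glacial till: 2180 kg/m³ × 9.8 m/s² × 690 m = 1.474×10^7 Pa = 0.1474 kbar
limestone: 2643 kg/m³ × 9.8 m/s² × 4520 m = 1.171×10^8 Pa = 1.171 kbar
granodiorite: 2729 kg/m³ × 9.8 m/s² × 38840 m = 1.039×10^9 Pa = 10.39 kbar
Total = 0.1636 + 0.1474 + 1.171 + 10.39 = 11.869 kbar

11.9 kbar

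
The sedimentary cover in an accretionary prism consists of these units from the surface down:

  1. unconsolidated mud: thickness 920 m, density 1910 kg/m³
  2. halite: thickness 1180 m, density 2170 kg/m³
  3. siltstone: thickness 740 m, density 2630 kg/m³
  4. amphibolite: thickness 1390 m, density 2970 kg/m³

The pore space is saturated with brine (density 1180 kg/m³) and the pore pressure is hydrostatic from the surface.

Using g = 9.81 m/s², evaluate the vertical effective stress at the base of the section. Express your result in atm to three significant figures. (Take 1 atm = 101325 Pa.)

523 atm

Overburden (lithostatic) stress σ_v:
unconsolidated mud: 1910 kg/m³ × 9.81 m/s² × 920 m = 1.724×10^7 Pa = 17.24 MPa
halite: 2170 kg/m³ × 9.81 m/s² × 1180 m = 2.512×10^7 Pa = 25.12 MPa
siltstone: 2630 kg/m³ × 9.81 m/s² × 740 m = 1.909×10^7 Pa = 19.09 MPa
amphibolite: 2970 kg/m³ × 9.81 m/s² × 1390 m = 4.050×10^7 Pa = 40.50 MPa
Total = 17.24 + 25.12 + 19.09 + 40.50 = 101.95 MPa
Pore pressure P_p = 1180 kg/m³ × 9.81 m/s² × 4230 m = 4.897×10^7 Pa = 48.97 MPa
Effective stress σ' = σ_v − P_p = 101.9 − 48.97 = 52.983 MPa = 522.90 atm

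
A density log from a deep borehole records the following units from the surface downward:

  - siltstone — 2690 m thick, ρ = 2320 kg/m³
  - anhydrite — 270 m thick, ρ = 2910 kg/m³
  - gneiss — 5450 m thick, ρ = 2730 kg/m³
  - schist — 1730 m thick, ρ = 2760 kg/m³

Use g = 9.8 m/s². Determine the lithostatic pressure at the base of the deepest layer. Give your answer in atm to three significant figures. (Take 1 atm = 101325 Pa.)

siltstone: 2320 kg/m³ × 9.8 m/s² × 2690 m = 6.116×10^7 Pa = 603.6 atm
anhydrite: 2910 kg/m³ × 9.8 m/s² × 270 m = 7.700×10^6 Pa = 75.99 atm
gneiss: 2730 kg/m³ × 9.8 m/s² × 5450 m = 1.458×10^8 Pa = 1439 atm
schist: 2760 kg/m³ × 9.8 m/s² × 1730 m = 4.679×10^7 Pa = 461.8 atm
Total = 603.6 + 75.99 + 1439 + 461.8 = 2580.4 atm

2580 atm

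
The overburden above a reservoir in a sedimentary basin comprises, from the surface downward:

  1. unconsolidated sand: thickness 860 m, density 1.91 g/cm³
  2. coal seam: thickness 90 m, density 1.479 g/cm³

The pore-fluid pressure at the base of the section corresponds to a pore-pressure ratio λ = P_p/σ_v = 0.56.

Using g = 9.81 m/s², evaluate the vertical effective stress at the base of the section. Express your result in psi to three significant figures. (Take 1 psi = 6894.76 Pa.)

1110 psi

Overburden (lithostatic) stress σ_v:
unconsolidated sand: 1910 kg/m³ × 9.81 m/s² × 860 m = 1.611×10^7 Pa = 16.11 MPa
coal seam: 1479 kg/m³ × 9.81 m/s² × 90 m = 1.306×10^6 Pa = 1.306 MPa
Total = 16.11 + 1.306 = 17.420 MPa
Pore pressure P_p = λ·σ_v = 0.56 × 17.42 MPa = 9.755 MPa
Effective stress σ' = σ_v − P_p = 17.42 − 9.755 = 7.6647 MPa = 1111.7 psi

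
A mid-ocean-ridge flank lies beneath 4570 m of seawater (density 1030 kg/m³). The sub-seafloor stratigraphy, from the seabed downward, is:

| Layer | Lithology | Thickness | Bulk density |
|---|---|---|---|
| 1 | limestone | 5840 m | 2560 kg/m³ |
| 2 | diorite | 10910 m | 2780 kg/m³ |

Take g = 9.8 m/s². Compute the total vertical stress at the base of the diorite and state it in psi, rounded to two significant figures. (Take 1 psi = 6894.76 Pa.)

71000 psi

seawater: 1030 kg/m³ × 9.8 m/s² × 4570 m = 4.613×10^7 Pa = 6691 psi
limestone: 2560 kg/m³ × 9.8 m/s² × 5840 m = 1.465×10^8 Pa = 21250 psi
diorite: 2780 kg/m³ × 9.8 m/s² × 10910 m = 2.972×10^8 Pa = 43110 psi
Total = 6691 + 21250 + 43110 = 71050 psi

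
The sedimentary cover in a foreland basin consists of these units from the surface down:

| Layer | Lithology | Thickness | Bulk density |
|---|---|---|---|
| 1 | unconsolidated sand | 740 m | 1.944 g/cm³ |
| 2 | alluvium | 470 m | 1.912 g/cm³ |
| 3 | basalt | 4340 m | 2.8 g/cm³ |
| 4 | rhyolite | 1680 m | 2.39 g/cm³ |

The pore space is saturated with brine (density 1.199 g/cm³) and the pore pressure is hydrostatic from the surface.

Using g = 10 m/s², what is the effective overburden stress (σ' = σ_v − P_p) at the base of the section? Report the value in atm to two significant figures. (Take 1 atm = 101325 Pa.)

970 atm

Overburden (lithostatic) stress σ_v:
unconsolidated sand: 1944 kg/m³ × 10 m/s² × 740 m = 1.439×10^7 Pa = 14.39 MPa
alluvium: 1912 kg/m³ × 10 m/s² × 470 m = 8.986×10^6 Pa = 8.986 MPa
basalt: 2800 kg/m³ × 10 m/s² × 4340 m = 1.215×10^8 Pa = 121.5 MPa
rhyolite: 2390 kg/m³ × 10 m/s² × 1680 m = 4.015×10^7 Pa = 40.15 MPa
Total = 14.39 + 8.986 + 121.5 + 40.15 = 185.04 MPa
Pore pressure P_p = 1199 kg/m³ × 10 m/s² × 7230 m = 8.669×10^7 Pa = 86.69 MPa
Effective stress σ' = σ_v − P_p = 185.0 − 86.69 = 98.356 MPa = 970.70 atm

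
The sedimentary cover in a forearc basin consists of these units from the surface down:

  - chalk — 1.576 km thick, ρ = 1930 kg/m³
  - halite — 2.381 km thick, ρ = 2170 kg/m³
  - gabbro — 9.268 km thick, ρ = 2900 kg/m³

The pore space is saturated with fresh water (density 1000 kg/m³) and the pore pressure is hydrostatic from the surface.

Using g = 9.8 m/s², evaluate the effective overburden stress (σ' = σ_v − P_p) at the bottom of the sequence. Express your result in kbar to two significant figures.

2.1 kbar

Overburden (lithostatic) stress σ_v:
chalk: 1930 kg/m³ × 9.8 m/s² × 1576 m = 2.981×10^7 Pa = 29.81 MPa
halite: 2170 kg/m³ × 9.8 m/s² × 2381 m = 5.063×10^7 Pa = 50.63 MPa
gabbro: 2900 kg/m³ × 9.8 m/s² × 9268 m = 2.634×10^8 Pa = 263.4 MPa
Total = 29.81 + 50.63 + 263.4 = 343.84 MPa
Pore pressure P_p = 1000 kg/m³ × 9.8 m/s² × 13225 m = 1.296×10^8 Pa = 129.6 MPa
Effective stress σ' = σ_v − P_p = 343.8 − 129.6 = 214.23 MPa = 2.1423 kbar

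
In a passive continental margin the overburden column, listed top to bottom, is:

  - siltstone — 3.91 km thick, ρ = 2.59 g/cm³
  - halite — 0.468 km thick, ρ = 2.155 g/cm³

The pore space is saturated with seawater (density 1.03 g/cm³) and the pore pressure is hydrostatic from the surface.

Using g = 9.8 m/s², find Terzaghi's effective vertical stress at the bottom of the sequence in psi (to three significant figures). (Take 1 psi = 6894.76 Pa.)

Overburden (lithostatic) stress σ_v:
siltstone: 2590 kg/m³ × 9.8 m/s² × 3910 m = 9.924×10^7 Pa = 99.24 MPa
halite: 2155 kg/m³ × 9.8 m/s² × 468 m = 9.884×10^6 Pa = 9.884 MPa
Total = 99.24 + 9.884 = 109.13 MPa
Pore pressure P_p = 1030 kg/m³ × 9.8 m/s² × 4378 m = 4.419×10^7 Pa = 44.19 MPa
Effective stress σ' = σ_v − P_p = 109.1 − 44.19 = 64.936 MPa = 9418.1 psi

9420 psi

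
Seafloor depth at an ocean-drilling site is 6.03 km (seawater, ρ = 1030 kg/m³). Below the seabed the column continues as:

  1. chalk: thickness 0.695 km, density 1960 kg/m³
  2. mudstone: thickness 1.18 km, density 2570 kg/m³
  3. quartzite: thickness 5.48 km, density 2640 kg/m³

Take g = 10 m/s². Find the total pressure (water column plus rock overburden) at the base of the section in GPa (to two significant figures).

seawater: 1030 kg/m³ × 10 m/s² × 6030 m = 6.211×10^7 Pa = 0.06211 GPa
chalk: 1960 kg/m³ × 10 m/s² × 695 m = 1.362×10^7 Pa = 0.01362 GPa
mudstone: 2570 kg/m³ × 10 m/s² × 1180 m = 3.033×10^7 Pa = 0.03033 GPa
quartzite: 2640 kg/m³ × 10 m/s² × 5480 m = 1.447×10^8 Pa = 0.1447 GPa
Total = 0.06211 + 0.01362 + 0.03033 + 0.1447 = 0.25073 GPa

0.25 GPa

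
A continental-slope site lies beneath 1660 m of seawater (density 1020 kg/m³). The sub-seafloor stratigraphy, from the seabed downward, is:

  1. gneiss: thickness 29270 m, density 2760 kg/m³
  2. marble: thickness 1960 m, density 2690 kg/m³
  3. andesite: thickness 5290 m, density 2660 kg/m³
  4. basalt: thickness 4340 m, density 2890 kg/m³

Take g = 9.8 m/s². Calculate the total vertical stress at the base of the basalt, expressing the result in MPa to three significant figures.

1120 MPa

seawater: 1020 kg/m³ × 9.8 m/s² × 1660 m = 1.659×10^7 Pa = 16.59 MPa
gneiss: 2760 kg/m³ × 9.8 m/s² × 29270 m = 7.917×10^8 Pa = 791.7 MPa
marble: 2690 kg/m³ × 9.8 m/s² × 1960 m = 5.167×10^7 Pa = 51.67 MPa
andesite: 2660 kg/m³ × 9.8 m/s² × 5290 m = 1.379×10^8 Pa = 137.9 MPa
basalt: 2890 kg/m³ × 9.8 m/s² × 4340 m = 1.229×10^8 Pa = 122.9 MPa
Total = 16.59 + 791.7 + 51.67 + 137.9 + 122.9 = 1120.8 MPa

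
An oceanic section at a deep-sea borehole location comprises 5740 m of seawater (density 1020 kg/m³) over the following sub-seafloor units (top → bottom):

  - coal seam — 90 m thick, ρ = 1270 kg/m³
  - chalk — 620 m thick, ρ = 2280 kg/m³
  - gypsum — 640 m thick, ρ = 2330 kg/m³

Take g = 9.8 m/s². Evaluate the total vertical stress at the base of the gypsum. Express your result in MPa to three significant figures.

seawater: 1020 kg/m³ × 9.8 m/s² × 5740 m = 5.738×10^7 Pa = 57.38 MPa
coal seam: 1270 kg/m³ × 9.8 m/s² × 90 m = 1.120×10^6 Pa = 1.120 MPa
chalk: 2280 kg/m³ × 9.8 m/s² × 620 m = 1.385×10^7 Pa = 13.85 MPa
gypsum: 2330 kg/m³ × 9.8 m/s² × 640 m = 1.461×10^7 Pa = 14.61 MPa
Total = 57.38 + 1.120 + 13.85 + 14.61 = 86.964 MPa

87.0 MPa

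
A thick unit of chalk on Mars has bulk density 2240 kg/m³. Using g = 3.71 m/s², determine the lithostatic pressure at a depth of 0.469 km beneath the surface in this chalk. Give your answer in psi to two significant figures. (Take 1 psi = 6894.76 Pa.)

chalk: 2240 kg/m³ × 3.71 m/s² × 469 m = 3.898×10^6 Pa = 565.3 psi

570 psi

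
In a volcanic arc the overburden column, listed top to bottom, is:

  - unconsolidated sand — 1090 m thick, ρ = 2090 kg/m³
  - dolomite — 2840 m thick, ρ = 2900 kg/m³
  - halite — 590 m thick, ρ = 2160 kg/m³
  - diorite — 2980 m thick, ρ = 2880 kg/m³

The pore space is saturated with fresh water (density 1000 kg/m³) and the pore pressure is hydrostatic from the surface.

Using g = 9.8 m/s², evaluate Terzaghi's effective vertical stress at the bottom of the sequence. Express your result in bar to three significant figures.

Overburden (lithostatic) stress σ_v:
unconsolidated sand: 2090 kg/m³ × 9.8 m/s² × 1090 m = 2.233×10^7 Pa = 22.33 MPa
dolomite: 2900 kg/m³ × 9.8 m/s² × 2840 m = 8.071×10^7 Pa = 80.71 MPa
halite: 2160 kg/m³ × 9.8 m/s² × 590 m = 1.249×10^7 Pa = 12.49 MPa
diorite: 2880 kg/m³ × 9.8 m/s² × 2980 m = 8.411×10^7 Pa = 84.11 MPa
Total = 22.33 + 80.71 + 12.49 + 84.11 = 199.63 MPa
Pore pressure P_p = 1000 kg/m³ × 9.8 m/s² × 7500 m = 7.350×10^7 Pa = 73.50 MPa
Effective stress σ' = σ_v − P_p = 199.6 − 73.50 = 126.13 MPa = 1261.3 bar

1260 bar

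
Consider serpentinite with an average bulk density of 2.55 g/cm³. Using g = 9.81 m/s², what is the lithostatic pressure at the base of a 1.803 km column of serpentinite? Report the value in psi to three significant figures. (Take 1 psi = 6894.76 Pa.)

serpentinite: 2550 kg/m³ × 9.81 m/s² × 1803 m = 4.510×10^7 Pa = 6542 psi

6540 psi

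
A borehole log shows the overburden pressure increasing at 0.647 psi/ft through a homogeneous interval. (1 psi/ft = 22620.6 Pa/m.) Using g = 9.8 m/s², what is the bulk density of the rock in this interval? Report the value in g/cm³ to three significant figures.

ρ = (dP/dz)/g = 0.647 psi/ft / 9.8 m/s² = 14636 Pa/m / 9.8 m/s² = 1493.4 kg/m³
= 1.493 g/cm³

1.49 g/cm³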